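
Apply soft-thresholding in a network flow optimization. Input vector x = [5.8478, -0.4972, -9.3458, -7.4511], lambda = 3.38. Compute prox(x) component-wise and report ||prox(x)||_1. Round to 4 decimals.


Soft-thresholding with lambda = 3.38:
prox(5.8478) = sign(5.8478)*max(|5.8478| - 3.38, 0) = 2.4678
prox(-0.4972) = sign(-0.4972)*max(|-0.4972| - 3.38, 0) = 0.0
prox(-9.3458) = sign(-9.3458)*max(|-9.3458| - 3.38, 0) = -5.9658
prox(-7.4511) = sign(-7.4511)*max(|-7.4511| - 3.38, 0) = -4.0711
prox(x) = [2.4678, 0.0, -5.9658, -4.0711]
||prox(x)||_1 = 2.4678 + 0.0 + 5.9658 + 4.0711 = 12.5047


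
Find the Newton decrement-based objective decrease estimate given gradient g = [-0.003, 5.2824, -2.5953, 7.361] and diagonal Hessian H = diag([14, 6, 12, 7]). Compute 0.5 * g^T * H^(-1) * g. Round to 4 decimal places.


Step 1: H is diagonal, so H^(-1) * g = [-0.0002, 0.8804, -0.2163, 1.0516].
Step 2: g^T H^(-1) g = sum_i g_i^2 / H_ii
  = (-0.003)^2/14 + (5.2824)^2/6 + (-2.5953)^2/12 + (7.361)^2/7
  = 0.0 + 4.6506 + 0.5613 + 7.7406 = 12.9525
Step 3: Objective decrease = 0.5 * g^T H^(-1) g = 6.4763


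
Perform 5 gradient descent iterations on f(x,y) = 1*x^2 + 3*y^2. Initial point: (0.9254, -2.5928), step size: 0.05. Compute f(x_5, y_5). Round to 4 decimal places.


Gradient descent on f(x,y) = 1*x^2 + 3*y^2.
Starting point: (0.9254, -2.5928), alpha = 0.05
Step 1: grad_x = 2*1*0.9254 = 1.8508, grad_y = 2*3*-2.5928 = -15.5568
  x_1 = 0.9254 - 0.05*1.8508 = 0.8329
  y_1 = -2.5928 - 0.05*-15.5568 = -1.815
Step 2: grad_x = 2*1*0.8329 = 1.6657, grad_y = 2*3*-1.815 = -10.8898
  x_2 = 0.8329 - 0.05*1.6657 = 0.7496
  y_2 = -1.815 - 0.05*-10.8898 = -1.2705
Step 3: grad_x = 2*1*0.7496 = 1.4991, grad_y = 2*3*-1.2705 = -7.6228
  x_3 = 0.7496 - 0.05*1.4991 = 0.6746
  y_3 = -1.2705 - 0.05*-7.6228 = -0.8893
Step 4: grad_x = 2*1*0.6746 = 1.3492, grad_y = 2*3*-0.8893 = -5.336
  x_4 = 0.6746 - 0.05*1.3492 = 0.6072
  y_4 = -0.8893 - 0.05*-5.336 = -0.6225
Step 5: grad_x = 2*1*0.6072 = 1.2143, grad_y = 2*3*-0.6225 = -3.7352
  x_5 = 0.6072 - 0.05*1.2143 = 0.5464
  y_5 = -0.6225 - 0.05*-3.7352 = -0.4358
f(0.5464, -0.4358) = 1*0.5464^2 + 3*(-0.4358)^2 = 0.8683


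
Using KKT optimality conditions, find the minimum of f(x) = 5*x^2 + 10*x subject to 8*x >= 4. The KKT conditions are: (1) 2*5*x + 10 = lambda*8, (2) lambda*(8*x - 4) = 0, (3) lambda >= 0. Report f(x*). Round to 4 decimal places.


Step 1: Try lambda = 0 (constraint inactive).
x_unc = -10/(2*5) = -1.0
Check: 8*-1.0 = -8.0 < 4 -- violated!
Step 2: Constraint must be active: 8*x = 4
x* = 4/8 = 0.5
lambda = (2*5*0.5 + 10)/8 = 1.875
Step 3: Compute optimal value.
f(x*) = 5*0.5^2 + 10*0.5 = 6.25


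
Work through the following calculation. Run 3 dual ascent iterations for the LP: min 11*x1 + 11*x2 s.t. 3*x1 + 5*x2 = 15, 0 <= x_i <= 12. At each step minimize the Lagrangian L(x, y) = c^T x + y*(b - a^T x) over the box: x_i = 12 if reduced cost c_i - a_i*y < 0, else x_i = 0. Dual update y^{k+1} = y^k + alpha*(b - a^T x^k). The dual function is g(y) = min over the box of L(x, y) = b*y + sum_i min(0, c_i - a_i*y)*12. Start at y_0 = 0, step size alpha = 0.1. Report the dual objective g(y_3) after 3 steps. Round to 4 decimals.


Dual ascent for LP: min 11*x1 + 11*x2, 3*x1 + 5*x2 = 15, 0 <= x_i <= 12
Step 1: y^k = 0.0, reduced costs: (11.0, 11.0)
  x^k = (0.0, 0.0), subgradient = b - a^T x = 15.0
  y^{k+1} = 0.0 + 0.1*15.0 = 1.5
Step 2: y^k = 1.5, reduced costs: (6.5, 3.5)
  x^k = (0.0, 0.0), subgradient = b - a^T x = 15.0
  y^{k+1} = 1.5 + 0.1*15.0 = 3.0
Step 3: y^k = 3.0, reduced costs: (2.0, -4.0)
  x^k = (0.0, 12.0), subgradient = b - a^T x = -45.0
  y^{k+1} = 3.0 + 0.1*-45.0 = -1.5
Dual objective at y_3 = -1.5: reduced costs (15.5, 18.5), box minimizer x = (0.0, 0.0)
g(y_3) = b*y + (c1 - a1*y)*x1 + (c2 - a2*y)*x2 = 15*(-1.5) + 15.5*0.0 + 18.5*0.0 = -22.5 + 0.0 + 0.0 = -22.5


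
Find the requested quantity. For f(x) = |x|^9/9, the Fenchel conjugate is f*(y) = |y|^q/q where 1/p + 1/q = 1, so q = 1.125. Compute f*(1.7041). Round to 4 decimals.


The conjugate exponent q satisfies 1/p + 1/q = 1.
p = 9, so q = 9/(9 - 1) = 1.125
|y|^q = 1.7041^1.125 = 1.8215
f*(1.7041) = 1.8215 / 1.125 = 1.6191


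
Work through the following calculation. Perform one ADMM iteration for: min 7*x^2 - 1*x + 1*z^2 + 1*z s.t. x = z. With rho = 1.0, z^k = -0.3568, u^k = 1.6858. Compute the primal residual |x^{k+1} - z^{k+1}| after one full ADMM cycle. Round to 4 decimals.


ADMM iteration with rho = 1.0, z^k = -0.3568, u^k = 1.6858
Step 1: x-update.
Minimize 7*x^2 - 1*x + (1.0/2)*(x + 0.3568 + 1.6858)^2
FOC: (2*7 + 1.0)*x = 1 + 1.0*(-0.3568 - 1.6858)
x^{k+1} = -0.0695
Step 2: z-update.
Minimize 1*z^2 + 1*z + (1.0/2)*(-0.0695 - z + 1.6858)^2
FOC: (2*1 + 1.0)*z = -1 + 1.0*(-0.0695 + 1.6858)
z^{k+1} = 0.2054
Step 3: u-update.
u^{k+1} = 1.6858 - 0.0695 - 0.2054 = 1.4109
Step 4: Primal residual = |-0.0695 - 0.2054| = 0.2749


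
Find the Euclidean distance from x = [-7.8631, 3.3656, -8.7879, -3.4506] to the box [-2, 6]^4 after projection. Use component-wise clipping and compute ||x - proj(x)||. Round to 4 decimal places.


Project each component onto [-2, 6].
clip(-7.8631) = -2.0, clip(3.3656) = 3.3656, clip(-8.7879) = -2.0, clip(-3.4506) = -2.0
Projection = [-2.0, 3.3656, -2.0, -2.0]
Squared diffs: [34.3759, 0.0, 46.0756, 2.1042]
Distance = sqrt(82.5557) = 9.086


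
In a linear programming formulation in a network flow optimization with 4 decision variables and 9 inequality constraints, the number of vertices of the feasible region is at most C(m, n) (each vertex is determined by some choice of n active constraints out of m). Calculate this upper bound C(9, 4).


Each vertex corresponds to some choice of n active constraints out of m, so the number of vertices is at most C(m, n) = m! / (n!(m-n)!).
m = 9, n = 4
Numerator: 9 * 8 * 7 * 6
Denominator: 4! = 24
C(9, 4) = 126


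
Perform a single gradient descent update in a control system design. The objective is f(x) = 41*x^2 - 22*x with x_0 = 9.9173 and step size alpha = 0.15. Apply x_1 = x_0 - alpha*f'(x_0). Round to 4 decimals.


We compute the gradient at x_0 and apply the update.
f'(x) = 82*x - 22
f'(9.9173) = 82*9.9173 - 22 = 791.2186
x_1 = 9.9173 - 0.15*791.2186 = -108.7655


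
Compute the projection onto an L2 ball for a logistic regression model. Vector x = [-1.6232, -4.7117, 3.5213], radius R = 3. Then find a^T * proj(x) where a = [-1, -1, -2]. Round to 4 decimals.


Step 1: Compute ||x|| (intermediates to 6 decimals).
||x|| = sqrt((-1.6232)^2 + (-4.7117)^2 + 3.5213^2) = 6.102004
Step 2: Project.
Since ||x|| > R, scale = R/||x|| = 3/6.102004 = 0.491642, proj(x) = scale * x
proj(x) = [-0.798033, -2.31647, 1.731219]
Step 3: Dot product.
a^T * proj(x) = -1*(-0.798033) - 1*(-2.31647) - 2*1.731219 = -0.3479


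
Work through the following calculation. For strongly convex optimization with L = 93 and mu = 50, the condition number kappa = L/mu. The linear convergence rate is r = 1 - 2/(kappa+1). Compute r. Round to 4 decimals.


Step 1: Compute the condition number.
kappa = L/mu = 93/50 = 1.86
Step 2: Compute the convergence rate.
r = 1 - 2/(kappa + 1) = 1 - 2*mu/(L + mu) = (L - mu)/(L + mu) = 43/143 = 0.3007


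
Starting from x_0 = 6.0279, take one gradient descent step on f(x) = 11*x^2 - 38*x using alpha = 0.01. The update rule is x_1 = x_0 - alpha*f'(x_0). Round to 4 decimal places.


We compute the gradient at x_0 and apply the update.
f'(x) = 22*x - 38
f'(6.0279) = 22*6.0279 - 38 = 94.6138
x_1 = 6.0279 - 0.01*94.6138 = 5.0818


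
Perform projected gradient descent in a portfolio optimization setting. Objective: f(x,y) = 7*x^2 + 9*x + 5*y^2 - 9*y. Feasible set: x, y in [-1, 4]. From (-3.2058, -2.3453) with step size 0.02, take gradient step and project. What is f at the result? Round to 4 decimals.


Step 1: Compute gradient at (-3.2058, -2.3453).
grad_x = 2*7*-3.2058 + 9 = -35.8812
grad_y = 2*5*-2.3453 - 9 = -32.453
Step 2: Gradient step.
x_raw = -3.2058 - 0.02*-35.8812 = -2.4882
y_raw = -2.3453 - 0.02*-32.453 = -1.6962
Step 3: Project onto [-1, 4].
x_proj = clip(-2.4882) = -1.0
y_proj = clip(-1.6962) = -1.0
Step 4: Evaluate f.
f(-1.0, -1.0) = 12.0


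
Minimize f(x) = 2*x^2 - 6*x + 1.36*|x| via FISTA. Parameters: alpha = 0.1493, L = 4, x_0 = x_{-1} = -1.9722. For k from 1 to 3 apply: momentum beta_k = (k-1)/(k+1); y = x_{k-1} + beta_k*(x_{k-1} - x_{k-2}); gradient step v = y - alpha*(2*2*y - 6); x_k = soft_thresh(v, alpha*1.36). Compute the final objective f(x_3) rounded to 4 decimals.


FISTA on f(x) = 2*x^2 - 6*x + 1.36*|x|
L = 4, alpha = 0.1493
Iteration 1: beta = 0.0, y = -1.9722 + 0.0*(-1.9722 + 1.9722) = -1.9722
  grad(y) = -13.8888, v = y - alpha*grad = 0.1014
  prox(v) = soft_thresh(0.1014, 0.203) = 0.0
Iteration 2: beta = 0.3333, y = 0.0 + 0.3333*(0.0 + 1.9722) = 0.6574
  grad(y) = -3.3704, v = y - alpha*grad = 1.1606
  prox(v) = soft_thresh(1.1606, 0.203) = 0.9576
Iteration 3: beta = 0.5, y = 0.9576 + 0.5*(0.9576 - 0.0) = 1.4363
  grad(y) = -0.2547, v = y - alpha*grad = 1.4744
  prox(v) = soft_thresh(1.4744, 0.203) = 1.2713
f(x_3) = 2*1.2713^2 - 6*1.2713 + 1.36*|1.2713| = -2.6664


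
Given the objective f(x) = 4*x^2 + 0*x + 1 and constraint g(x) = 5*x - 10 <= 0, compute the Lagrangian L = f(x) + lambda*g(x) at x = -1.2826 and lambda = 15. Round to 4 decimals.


Step 1: Evaluate f(x).
f(-1.2826) = 4*(-1.2826)^2 + 0*(-1.2826) + 1 = 7.5803
Step 2: Evaluate g(x).
g(-1.2826) = 5*-1.2826 - 10 = -16.413
Step 3: Compute Lagrangian.
L = 7.5803 + 15*-16.413 = -238.6147


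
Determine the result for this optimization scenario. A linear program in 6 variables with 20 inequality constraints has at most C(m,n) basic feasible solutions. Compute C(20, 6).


Each vertex corresponds to some choice of n active constraints out of m, so the number of vertices is at most C(m, n) = m! / (n!(m-n)!).
m = 20, n = 6
Numerator: 20 * 19 * 18 * 17 * 16 * 15
Denominator: 6! = 720
C(20, 6) = 38760


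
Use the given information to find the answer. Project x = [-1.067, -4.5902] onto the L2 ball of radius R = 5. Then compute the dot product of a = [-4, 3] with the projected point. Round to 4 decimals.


Step 1: Compute ||x|| (intermediates to 6 decimals).
||x|| = sqrt((-1.067)^2 + (-4.5902)^2) = 4.712582
Step 2: Project.
Since ||x|| <= R, proj = x (no scaling needed).
proj(x) = [-1.067, -4.5902]
Step 3: Dot product.
a^T * proj(x) = -4*(-1.067) + 3*(-4.5902) = -9.5026


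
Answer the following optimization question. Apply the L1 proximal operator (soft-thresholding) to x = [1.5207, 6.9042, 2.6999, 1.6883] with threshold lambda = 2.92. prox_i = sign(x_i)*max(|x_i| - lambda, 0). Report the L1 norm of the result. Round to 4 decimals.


Soft-thresholding with lambda = 2.92:
prox(1.5207) = sign(1.5207)*max(|1.5207| - 2.92, 0) = 0.0
prox(6.9042) = sign(6.9042)*max(|6.9042| - 2.92, 0) = 3.9842
prox(2.6999) = sign(2.6999)*max(|2.6999| - 2.92, 0) = 0.0
prox(1.6883) = sign(1.6883)*max(|1.6883| - 2.92, 0) = 0.0
prox(x) = [0.0, 3.9842, 0.0, 0.0]
||prox(x)||_1 = 0.0 + 3.9842 + 0.0 + 0.0 = 3.9842


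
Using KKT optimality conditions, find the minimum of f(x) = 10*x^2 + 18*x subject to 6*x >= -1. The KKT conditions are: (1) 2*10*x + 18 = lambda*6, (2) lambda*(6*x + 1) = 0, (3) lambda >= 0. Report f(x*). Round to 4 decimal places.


Step 1: Try lambda = 0 (constraint inactive).
x_unc = -18/(2*10) = -0.9
Check: 6*-0.9 = -5.4 < -1 -- violated!
Step 2: Constraint must be active: 6*x = -1
x* = -1/6 = -0.1667 (rounded; the exact value -1/6 is used below)
lambda = (2*10*(-1/6) + 18)/6 = 2.4444
Step 3: Compute optimal value.
f(x*) = 10*(-1/6)^2 + 18*(-1/6) = -2.7222


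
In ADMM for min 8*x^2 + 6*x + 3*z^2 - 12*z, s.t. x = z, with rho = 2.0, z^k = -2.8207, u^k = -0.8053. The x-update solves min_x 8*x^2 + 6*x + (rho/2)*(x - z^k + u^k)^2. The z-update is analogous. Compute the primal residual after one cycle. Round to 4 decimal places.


ADMM iteration with rho = 2.0, z^k = -2.8207, u^k = -0.8053
Step 1: x-update.
Minimize 8*x^2 + 6*x + (2.0/2)*(x + 2.8207 - 0.8053)^2
FOC: (2*8 + 2.0)*x = -6 + 2.0*(-2.8207 + 0.8053)
x^{k+1} = -0.5573
Step 2: z-update.
Minimize 3*z^2 - 12*z + (2.0/2)*(-0.5573 - z - 0.8053)^2
FOC: (2*3 + 2.0)*z = 12 + 2.0*(-0.5573 - 0.8053)
z^{k+1} = 1.1594
Step 3: u-update.
u^{k+1} = -0.8053 - 0.5573 - 1.1594 = -2.5219
Step 4: Primal residual = |-0.5573 - 1.1594| = 1.7166


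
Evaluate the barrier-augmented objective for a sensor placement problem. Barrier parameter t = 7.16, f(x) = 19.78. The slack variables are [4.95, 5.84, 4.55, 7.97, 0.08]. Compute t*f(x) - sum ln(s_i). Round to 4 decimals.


Step 1: Compute log-barrier.
ln values: [1.5994, 1.7647, 1.5151, 2.0757, -2.5257]
phi = -(1.5994 + 1.7647 + 1.5151 + 2.0757 - 2.5257) = -4.4292
Step 2: Compute augmented objective.
t*f(x) = 7.16*19.78 = 141.6248
Total = 141.6248 - 4.4292 = 137.1956


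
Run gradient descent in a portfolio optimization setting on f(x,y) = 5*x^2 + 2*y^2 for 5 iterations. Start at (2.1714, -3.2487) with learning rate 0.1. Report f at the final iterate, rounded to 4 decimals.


Gradient descent on f(x,y) = 5*x^2 + 2*y^2.
Starting point: (2.1714, -3.2487), alpha = 0.1
Step 1: grad_x = 2*5*2.1714 = 21.714, grad_y = 2*2*-3.2487 = -12.9948
  x_1 = 2.1714 - 0.1*21.714 = 0.0
  y_1 = -3.2487 - 0.1*-12.9948 = -1.9492
Step 2: grad_x = 2*5*0.0 = 0.0, grad_y = 2*2*-1.9492 = -7.7969
  x_2 = 0.0 - 0.1*0.0 = 0.0
  y_2 = -1.9492 - 0.1*-7.7969 = -1.1695
Step 3: grad_x = 2*5*0.0 = 0.0, grad_y = 2*2*-1.1695 = -4.6781
  x_3 = 0.0 - 0.1*0.0 = 0.0
  y_3 = -1.1695 - 0.1*-4.6781 = -0.7017
Step 4: grad_x = 2*5*0.0 = 0.0, grad_y = 2*2*-0.7017 = -2.8069
  x_4 = 0.0 - 0.1*0.0 = 0.0
  y_4 = -0.7017 - 0.1*-2.8069 = -0.421
Step 5: grad_x = 2*5*0.0 = 0.0, grad_y = 2*2*-0.421 = -1.6841
  x_5 = 0.0 - 0.1*0.0 = 0.0
  y_5 = -0.421 - 0.1*-1.6841 = -0.2526
f(0.0, -0.2526) = 5*0.0^2 + 2*(-0.2526)^2 = 0.1276


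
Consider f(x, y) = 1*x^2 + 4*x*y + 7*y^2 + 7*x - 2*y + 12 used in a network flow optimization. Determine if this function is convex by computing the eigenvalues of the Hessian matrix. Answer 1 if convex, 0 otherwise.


The Hessian of f(x,y) = 1*x^2 + 4*x*y + 7*y^2 + 7*x - 2*y + 12 is:
H = [[2, 4], [4, 14]]
Trace = 2 + 14 = 16
Determinant = 2*14 - (4)^2 = 12
Discriminant = (16)^2 - 4*12 = 208.0
Eigenvalues: lambda_1 = 0.7889, lambda_2 = 15.2111
The function is convex.

1


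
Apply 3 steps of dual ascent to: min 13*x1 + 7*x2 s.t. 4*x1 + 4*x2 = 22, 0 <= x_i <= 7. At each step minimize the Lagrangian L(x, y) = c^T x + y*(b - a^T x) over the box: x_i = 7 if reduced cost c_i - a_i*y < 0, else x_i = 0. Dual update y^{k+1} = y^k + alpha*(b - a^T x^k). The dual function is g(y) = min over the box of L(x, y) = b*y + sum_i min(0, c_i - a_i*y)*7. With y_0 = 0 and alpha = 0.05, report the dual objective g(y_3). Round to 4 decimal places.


Dual ascent for LP: min 13*x1 + 7*x2, 4*x1 + 4*x2 = 22, 0 <= x_i <= 7
Step 1: y^k = 0.0, reduced costs: (13.0, 7.0)
  x^k = (0.0, 0.0), subgradient = b - a^T x = 22.0
  y^{k+1} = 0.0 + 0.05*22.0 = 1.1
Step 2: y^k = 1.1, reduced costs: (8.6, 2.6)
  x^k = (0.0, 0.0), subgradient = b - a^T x = 22.0
  y^{k+1} = 1.1 + 0.05*22.0 = 2.2
Step 3: y^k = 2.2, reduced costs: (4.2, -1.8)
  x^k = (0.0, 7.0), subgradient = b - a^T x = -6.0
  y^{k+1} = 2.2 + 0.05*-6.0 = 1.9
Dual objective at y_3 = 1.9: reduced costs (5.4, -0.6), box minimizer x = (0.0, 7.0)
g(y_3) = b*y + (c1 - a1*y)*x1 + (c2 - a2*y)*x2 = 22*1.9 + 5.4*0.0 + (-0.6)*7.0 = 41.8 + 0.0 - 4.2 = 37.6


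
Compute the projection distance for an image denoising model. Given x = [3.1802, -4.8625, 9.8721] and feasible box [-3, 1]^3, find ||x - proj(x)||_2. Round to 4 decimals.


Project each component onto [-3, 1].
clip(3.1802) = 1.0, clip(-4.8625) = -3.0, clip(9.8721) = 1.0
Projection = [1.0, -3.0, 1.0]
Squared diffs: [4.7533, 3.4689, 78.7142]
Distance = sqrt(86.9364) = 9.324


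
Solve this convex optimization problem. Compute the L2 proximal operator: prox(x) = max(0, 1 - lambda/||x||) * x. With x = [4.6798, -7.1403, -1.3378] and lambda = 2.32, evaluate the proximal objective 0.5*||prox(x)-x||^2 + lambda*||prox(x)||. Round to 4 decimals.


Step 1: Compute ||x||.
||x|| = 8.6414
Step 2: Compute scaling factor.
scale = max(0, 1 - 2.32/8.6414) = 0.7315
Step 3: prox(x) = [3.4234, -5.2233, -0.9786]
||prox(x)|| = 6.3214
Step 4: Proximal objective.
0.5*||prox-x||^2 = 2.6912
lambda*||prox|| = 14.6656
Total = 17.3569


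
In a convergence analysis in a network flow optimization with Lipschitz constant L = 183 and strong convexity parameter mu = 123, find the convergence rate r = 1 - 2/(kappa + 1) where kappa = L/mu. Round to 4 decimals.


Step 1: Compute the condition number.
kappa = L/mu = 183/123 = 1.4878
Step 2: Compute the convergence rate.
r = 1 - 2/(kappa + 1) = 1 - 2*mu/(L + mu) = (L - mu)/(L + mu) = 60/306 = 0.1961


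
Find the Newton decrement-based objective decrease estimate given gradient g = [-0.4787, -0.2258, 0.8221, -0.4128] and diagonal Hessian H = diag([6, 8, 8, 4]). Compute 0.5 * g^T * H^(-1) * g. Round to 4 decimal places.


Step 1: H is diagonal, so H^(-1) * g = [-0.0798, -0.0282, 0.1028, -0.1032].
Step 2: g^T H^(-1) g = sum_i g_i^2 / H_ii
  = (-0.4787)^2/6 + (-0.2258)^2/8 + (0.8221)^2/8 + (-0.4128)^2/4
  = 0.0382 + 0.0064 + 0.0845 + 0.0426 = 0.1716
Step 3: Objective decrease = 0.5 * g^T H^(-1) g = 0.0858


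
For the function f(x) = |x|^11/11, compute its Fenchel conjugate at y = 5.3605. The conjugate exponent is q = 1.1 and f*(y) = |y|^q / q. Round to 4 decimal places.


The conjugate exponent q satisfies 1/p + 1/q = 1.
p = 11, so q = 11/(11 - 1) = 1.1
|y|^q = 5.3605^1.1 = 6.3405
f*(5.3605) = 6.3405 / 1.1 = 5.7641


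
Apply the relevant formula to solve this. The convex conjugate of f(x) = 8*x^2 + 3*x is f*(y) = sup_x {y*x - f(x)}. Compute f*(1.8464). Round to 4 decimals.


f*(y) = sup_x {y*x - a*x^2 - b*x} = sup_x {(y-b)*x - a*x^2}
FOC: (y - b) - 2a*x = 0 => x* = (y - b)/(2a)
x* = (1.8464 - 3)/(2*8) = -0.0721
f*(1.8464) = (y-b)^2/(4a) = (1.8464 - 3)^2/(4*8)
= 1.3308/32 = 0.0416


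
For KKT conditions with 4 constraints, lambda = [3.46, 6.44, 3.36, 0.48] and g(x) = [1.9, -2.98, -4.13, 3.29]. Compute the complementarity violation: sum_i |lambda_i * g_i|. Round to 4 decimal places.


KKT complementary slackness check:
lambda_1 * g_1 = 3.46 * 1.9 = 6.574
lambda_2 * g_2 = 6.44 * -2.98 = -19.1912
lambda_3 * g_3 = 3.36 * -4.13 = -13.8768
lambda_4 * g_4 = 0.48 * 3.29 = 1.5792
Total violation = 6.574 + 19.1912 + 13.8768 + 1.5792 = 41.2212


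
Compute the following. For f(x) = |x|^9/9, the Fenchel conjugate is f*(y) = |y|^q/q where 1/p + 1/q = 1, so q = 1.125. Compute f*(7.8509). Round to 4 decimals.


The conjugate exponent q satisfies 1/p + 1/q = 1.
p = 9, so q = 9/(9 - 1) = 1.125
|y|^q = 7.8509^1.125 = 10.1574
f*(7.8509) = 10.1574 / 1.125 = 9.0288


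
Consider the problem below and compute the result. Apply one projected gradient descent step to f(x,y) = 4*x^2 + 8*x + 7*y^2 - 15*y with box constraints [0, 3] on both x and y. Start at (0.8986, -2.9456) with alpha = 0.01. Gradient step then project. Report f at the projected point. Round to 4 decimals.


Step 1: Compute gradient at (0.8986, -2.9456).
grad_x = 2*4*0.8986 + 8 = 15.1888
grad_y = 2*7*-2.9456 - 15 = -56.2384
Step 2: Gradient step.
x_raw = 0.8986 - 0.01*15.1888 = 0.7467
y_raw = -2.9456 - 0.01*-56.2384 = -2.3832
Step 3: Project onto [0, 3].
x_proj = clip(0.7467) = 0.7467
y_proj = clip(-2.3832) = 0.0
Step 4: Evaluate f.
f(0.7467, 0.0) = 8.204


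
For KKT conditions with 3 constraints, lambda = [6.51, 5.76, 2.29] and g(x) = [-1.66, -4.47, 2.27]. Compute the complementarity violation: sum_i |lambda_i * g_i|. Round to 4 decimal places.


KKT complementary slackness check:
lambda_1 * g_1 = 6.51 * -1.66 = -10.8066
lambda_2 * g_2 = 5.76 * -4.47 = -25.7472
lambda_3 * g_3 = 2.29 * 2.27 = 5.1983
Total violation = 10.8066 + 25.7472 + 5.1983 = 41.7521


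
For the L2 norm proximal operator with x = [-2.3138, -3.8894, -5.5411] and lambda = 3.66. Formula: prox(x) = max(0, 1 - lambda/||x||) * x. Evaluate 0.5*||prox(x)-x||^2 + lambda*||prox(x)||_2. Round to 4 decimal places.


Step 1: Compute ||x||.
||x|| = 7.1544
Step 2: Compute scaling factor.
scale = max(0, 1 - 3.66/7.1544) = 0.4884
Step 3: prox(x) = [-1.1301, -1.8997, -2.7064]
||prox(x)|| = 3.4944
Step 4: Proximal objective.
0.5*||prox-x||^2 = 6.6978
lambda*||prox|| = 12.7895
Total = 19.4872


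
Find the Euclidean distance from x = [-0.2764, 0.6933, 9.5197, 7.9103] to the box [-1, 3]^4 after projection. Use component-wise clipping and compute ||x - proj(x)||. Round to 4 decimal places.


Project each component onto [-1, 3].
clip(-0.2764) = -0.2764, clip(0.6933) = 0.6933, clip(9.5197) = 3.0, clip(7.9103) = 3.0
Projection = [-0.2764, 0.6933, 3.0, 3.0]
Squared diffs: [0.0, 0.0, 42.5065, 24.111]
Distance = sqrt(66.6175) = 8.162


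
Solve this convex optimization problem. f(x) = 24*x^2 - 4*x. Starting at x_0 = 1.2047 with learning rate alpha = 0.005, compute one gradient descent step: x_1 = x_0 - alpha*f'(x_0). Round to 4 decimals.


We compute the gradient at x_0 and apply the update.
f'(x) = 48*x - 4
f'(1.2047) = 48*1.2047 - 4 = 53.8256
x_1 = 1.2047 - 0.005*53.8256 = 0.9356


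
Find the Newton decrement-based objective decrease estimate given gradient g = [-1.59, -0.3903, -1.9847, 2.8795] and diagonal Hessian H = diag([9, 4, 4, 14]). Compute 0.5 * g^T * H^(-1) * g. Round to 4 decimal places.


Step 1: H is diagonal, so H^(-1) * g = [-0.1767, -0.0976, -0.4962, 0.2057].
Step 2: g^T H^(-1) g = sum_i g_i^2 / H_ii
  = (-1.59)^2/9 + (-0.3903)^2/4 + (-1.9847)^2/4 + (2.8795)^2/14
  = 0.2809 + 0.0381 + 0.9848 + 0.5923 = 1.896
Step 3: Objective decrease = 0.5 * g^T H^(-1) g = 0.948


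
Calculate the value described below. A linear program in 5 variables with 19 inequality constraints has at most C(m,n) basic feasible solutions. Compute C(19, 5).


Each vertex corresponds to some choice of n active constraints out of m, so the number of vertices is at most C(m, n) = m! / (n!(m-n)!).
m = 19, n = 5
Numerator: 19 * 18 * 17 * 16 * 15
Denominator: 5! = 120
C(19, 5) = 11628


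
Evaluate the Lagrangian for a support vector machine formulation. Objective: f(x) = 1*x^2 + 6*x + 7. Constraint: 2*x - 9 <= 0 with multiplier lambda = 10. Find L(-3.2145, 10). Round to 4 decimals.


Step 1: Evaluate f(x).
f(-3.2145) = 1*(-3.2145)^2 + 6*(-3.2145) + 7 = -1.954
Step 2: Evaluate g(x).
g(-3.2145) = 2*-3.2145 - 9 = -15.429
Step 3: Compute Lagrangian.
L = -1.954 + 10*-15.429 = -156.244


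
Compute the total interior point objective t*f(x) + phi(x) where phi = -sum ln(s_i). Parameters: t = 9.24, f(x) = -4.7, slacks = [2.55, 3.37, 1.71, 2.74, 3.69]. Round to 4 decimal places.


Step 1: Compute log-barrier.
ln values: [0.9361, 1.2149, 0.5365, 1.008, 1.3056]
phi = -(0.9361 + 1.2149 + 0.5365 + 1.008 + 1.3056) = -5.0011
Step 2: Compute augmented objective.
t*f(x) = 9.24*-4.7 = -43.428
Total = -43.428 - 5.0011 = -48.4291


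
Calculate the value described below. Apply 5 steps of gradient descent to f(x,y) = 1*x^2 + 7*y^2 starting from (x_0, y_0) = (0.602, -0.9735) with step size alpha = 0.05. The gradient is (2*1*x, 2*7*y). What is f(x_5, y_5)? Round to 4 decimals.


Gradient descent on f(x,y) = 1*x^2 + 7*y^2.
Starting point: (0.602, -0.9735), alpha = 0.05
Step 1: grad_x = 2*1*0.602 = 1.204, grad_y = 2*7*-0.9735 = -13.629
  x_1 = 0.602 - 0.05*1.204 = 0.5418
  y_1 = -0.9735 - 0.05*-13.629 = -0.2921
Step 2: grad_x = 2*1*0.5418 = 1.0836, grad_y = 2*7*-0.2921 = -4.0887
  x_2 = 0.5418 - 0.05*1.0836 = 0.4876
  y_2 = -0.2921 - 0.05*-4.0887 = -0.0876
Step 3: grad_x = 2*1*0.4876 = 0.9752, grad_y = 2*7*-0.0876 = -1.2266
  x_3 = 0.4876 - 0.05*0.9752 = 0.4389
  y_3 = -0.0876 - 0.05*-1.2266 = -0.0263
Step 4: grad_x = 2*1*0.4389 = 0.8777, grad_y = 2*7*-0.0263 = -0.368
  x_4 = 0.4389 - 0.05*0.8777 = 0.395
  y_4 = -0.0263 - 0.05*-0.368 = -0.0079
Step 5: grad_x = 2*1*0.395 = 0.7899, grad_y = 2*7*-0.0079 = -0.1104
  x_5 = 0.395 - 0.05*0.7899 = 0.3555
  y_5 = -0.0079 - 0.05*-0.1104 = -0.0024
f(0.3555, -0.0024) = 1*0.3555^2 + 7*(-0.0024)^2 = 0.1264


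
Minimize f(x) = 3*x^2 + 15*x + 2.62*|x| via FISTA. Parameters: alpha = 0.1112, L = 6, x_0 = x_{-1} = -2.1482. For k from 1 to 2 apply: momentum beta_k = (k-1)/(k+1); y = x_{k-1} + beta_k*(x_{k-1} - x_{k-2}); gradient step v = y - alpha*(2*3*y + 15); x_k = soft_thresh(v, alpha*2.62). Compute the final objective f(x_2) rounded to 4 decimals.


FISTA on f(x) = 3*x^2 + 15*x + 2.62*|x|
L = 6, alpha = 0.1112
Iteration 1: beta = 0.0, y = -2.1482 + 0.0*(-2.1482 + 2.1482) = -2.1482
  grad(y) = 2.1108, v = y - alpha*grad = -2.3829
  prox(v) = soft_thresh(-2.3829, 0.2913) = -2.0916
Iteration 2: beta = 0.3333, y = -2.0916 + 0.3333*(-2.0916 + 2.1482) = -2.0727
  grad(y) = 2.5638, v = y - alpha*grad = -2.3578
  prox(v) = soft_thresh(-2.3578, 0.2913) = -2.0665
f(x_2) = 3*(-2.0665)^2 + 15*(-2.0665) + 2.62*|-2.0665| = -12.772


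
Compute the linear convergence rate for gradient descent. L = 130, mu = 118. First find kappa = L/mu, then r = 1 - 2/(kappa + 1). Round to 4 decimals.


Step 1: Compute the condition number.
kappa = L/mu = 130/118 = 1.1017
Step 2: Compute the convergence rate.
r = 1 - 2/(kappa + 1) = 1 - 2*mu/(L + mu) = (L - mu)/(L + mu) = 12/248 = 0.0484


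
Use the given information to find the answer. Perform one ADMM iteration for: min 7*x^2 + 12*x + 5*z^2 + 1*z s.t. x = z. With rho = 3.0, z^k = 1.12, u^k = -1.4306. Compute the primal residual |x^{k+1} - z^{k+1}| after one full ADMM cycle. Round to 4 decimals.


ADMM iteration with rho = 3.0, z^k = 1.12, u^k = -1.4306
Step 1: x-update.
Minimize 7*x^2 + 12*x + (3.0/2)*(x - 1.12 - 1.4306)^2
FOC: (2*7 + 3.0)*x = -12 + 3.0*(1.12 + 1.4306)
x^{k+1} = -0.2558
Step 2: z-update.
Minimize 5*z^2 + 1*z + (3.0/2)*(-0.2558 - z - 1.4306)^2
FOC: (2*5 + 3.0)*z = -1 + 3.0*(-0.2558 - 1.4306)
z^{k+1} = -0.4661
Step 3: u-update.
u^{k+1} = -1.4306 - 0.2558 + 0.4661 = -1.2203
Step 4: Primal residual = |-0.2558 + 0.4661| = 0.2103


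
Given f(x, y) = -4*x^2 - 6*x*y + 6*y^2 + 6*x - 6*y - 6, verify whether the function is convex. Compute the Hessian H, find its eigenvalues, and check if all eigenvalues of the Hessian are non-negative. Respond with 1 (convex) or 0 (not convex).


The Hessian of f(x,y) = -4*x^2 - 6*x*y + 6*y^2 + 6*x - 6*y - 6 is:
H = [[-8, -6], [-6, 12]]
Trace = -8 + 12 = 4
Determinant = -8*12 - (-6)^2 = -132
Discriminant = (4)^2 - 4*-132 = 544.0
Eigenvalues: lambda_1 = -9.6619, lambda_2 = 13.6619
The function is not convex.

0


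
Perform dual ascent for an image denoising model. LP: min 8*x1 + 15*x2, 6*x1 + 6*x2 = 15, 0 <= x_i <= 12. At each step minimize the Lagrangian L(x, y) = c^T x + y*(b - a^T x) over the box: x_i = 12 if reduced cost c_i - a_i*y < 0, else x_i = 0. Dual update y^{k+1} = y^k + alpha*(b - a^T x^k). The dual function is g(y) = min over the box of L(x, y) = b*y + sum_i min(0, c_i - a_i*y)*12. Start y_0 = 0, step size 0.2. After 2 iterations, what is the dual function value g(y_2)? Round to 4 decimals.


Dual ascent for LP: min 8*x1 + 15*x2, 6*x1 + 6*x2 = 15, 0 <= x_i <= 12
Step 1: y^k = 0.0, reduced costs: (8.0, 15.0)
  x^k = (0.0, 0.0), subgradient = b - a^T x = 15.0
  y^{k+1} = 0.0 + 0.2*15.0 = 3.0
Step 2: y^k = 3.0, reduced costs: (-10.0, -3.0)
  x^k = (12.0, 12.0), subgradient = b - a^T x = -129.0
  y^{k+1} = 3.0 + 0.2*-129.0 = -22.8
Dual objective at y_2 = -22.8: reduced costs (144.8, 151.8), box minimizer x = (0.0, 0.0)
g(y_2) = b*y + (c1 - a1*y)*x1 + (c2 - a2*y)*x2 = 15*(-22.8) + 144.8*0.0 + 151.8*0.0 = -342.0 + 0.0 + 0.0 = -342.0


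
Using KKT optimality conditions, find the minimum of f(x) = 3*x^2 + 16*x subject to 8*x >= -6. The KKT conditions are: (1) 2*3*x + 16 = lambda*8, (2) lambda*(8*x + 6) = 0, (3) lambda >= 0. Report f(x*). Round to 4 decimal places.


Step 1: Try lambda = 0 (constraint inactive).
x_unc = -16/(2*3) = -2.6667
Check: 8*-2.6667 = -21.3336 < -6 -- violated!
Step 2: Constraint must be active: 8*x = -6
x* = -6/8 = -0.75
lambda = (2*3*(-0.75) + 16)/8 = 1.4375
Step 3: Compute optimal value.
f(x*) = 3*(-0.75)^2 + 16*(-0.75) = -10.3125


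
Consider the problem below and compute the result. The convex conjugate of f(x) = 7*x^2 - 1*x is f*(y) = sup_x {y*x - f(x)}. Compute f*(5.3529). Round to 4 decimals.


f*(y) = sup_x {y*x - a*x^2 - b*x} = sup_x {(y-b)*x - a*x^2}
FOC: (y - b) - 2a*x = 0 => x* = (y - b)/(2a)
x* = (5.3529 + 1)/(2*7) = 0.4538
f*(5.3529) = (y-b)^2/(4a) = (5.3529 + 1)^2/(4*7)
= 40.3593/28 = 1.4414


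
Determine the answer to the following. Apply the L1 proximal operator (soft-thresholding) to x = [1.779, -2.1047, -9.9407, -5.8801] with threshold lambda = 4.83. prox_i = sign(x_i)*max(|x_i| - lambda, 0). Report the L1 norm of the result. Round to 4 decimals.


Soft-thresholding with lambda = 4.83:
prox(1.779) = sign(1.779)*max(|1.779| - 4.83, 0) = 0.0
prox(-2.1047) = sign(-2.1047)*max(|-2.1047| - 4.83, 0) = 0.0
prox(-9.9407) = sign(-9.9407)*max(|-9.9407| - 4.83, 0) = -5.1107
prox(-5.8801) = sign(-5.8801)*max(|-5.8801| - 4.83, 0) = -1.0501
prox(x) = [0.0, 0.0, -5.1107, -1.0501]
||prox(x)||_1 = 0.0 + 0.0 + 5.1107 + 1.0501 = 6.1608


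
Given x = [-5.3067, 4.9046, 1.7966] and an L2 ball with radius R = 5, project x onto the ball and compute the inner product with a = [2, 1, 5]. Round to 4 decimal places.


Step 1: Compute ||x|| (intermediates to 6 decimals).
||x|| = sqrt((-5.3067)^2 + 4.9046^2 + 1.7966^2) = 7.446069
Step 2: Project.
Since ||x|| > R, scale = R/||x|| = 5/7.446069 = 0.671495, proj(x) = scale * x
proj(x) = [-3.563423, 3.293414, 1.206408]
Step 3: Dot product.
a^T * proj(x) = 2*(-3.563423) + 1*3.293414 + 5*1.206408 = 2.1986


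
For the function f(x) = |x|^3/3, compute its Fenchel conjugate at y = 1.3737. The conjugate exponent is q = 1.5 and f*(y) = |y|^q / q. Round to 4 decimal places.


The conjugate exponent q satisfies 1/p + 1/q = 1.
p = 3, so q = 3/(3 - 1) = 1.5
|y|^q = 1.3737^1.5 = 1.61
f*(1.3737) = 1.61 / 1.5 = 1.0734


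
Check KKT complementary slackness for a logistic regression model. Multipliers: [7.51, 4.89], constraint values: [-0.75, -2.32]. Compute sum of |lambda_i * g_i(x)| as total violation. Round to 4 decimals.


KKT complementary slackness check:
lambda_1 * g_1 = 7.51 * -0.75 = -5.6325
lambda_2 * g_2 = 4.89 * -2.32 = -11.3448
Total violation = 5.6325 + 11.3448 = 16.9773


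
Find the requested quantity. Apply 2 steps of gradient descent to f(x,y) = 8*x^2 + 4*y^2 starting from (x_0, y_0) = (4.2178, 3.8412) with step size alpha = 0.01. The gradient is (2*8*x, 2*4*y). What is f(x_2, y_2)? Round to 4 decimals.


Gradient descent on f(x,y) = 8*x^2 + 4*y^2.
Starting point: (4.2178, 3.8412), alpha = 0.01
Step 1: grad_x = 2*8*4.2178 = 67.4848, grad_y = 2*4*3.8412 = 30.7296
  x_1 = 4.2178 - 0.01*67.4848 = 3.543
  y_1 = 3.8412 - 0.01*30.7296 = 3.5339
Step 2: grad_x = 2*8*3.543 = 56.6872, grad_y = 2*4*3.5339 = 28.2712
  x_2 = 3.543 - 0.01*56.6872 = 2.9761
  y_2 = 3.5339 - 0.01*28.2712 = 3.2512
f(2.9761, 3.2512) = 8*2.9761^2 + 4*3.2512^2 = 113.1374


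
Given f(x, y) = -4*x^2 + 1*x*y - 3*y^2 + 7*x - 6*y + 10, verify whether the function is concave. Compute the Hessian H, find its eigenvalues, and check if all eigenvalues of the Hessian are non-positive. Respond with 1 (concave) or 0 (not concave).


The Hessian of f(x,y) = -4*x^2 + 1*x*y - 3*y^2 + 7*x - 6*y + 10 is:
H = [[-8, 1], [1, -6]]
Trace = -8 - 6 = -14
Determinant = -8*-6 - (1)^2 = 47
Discriminant = (-14)^2 - 4*47 = 8.0
Eigenvalues: lambda_1 = -8.4142, lambda_2 = -5.5858
The function is concave.

1


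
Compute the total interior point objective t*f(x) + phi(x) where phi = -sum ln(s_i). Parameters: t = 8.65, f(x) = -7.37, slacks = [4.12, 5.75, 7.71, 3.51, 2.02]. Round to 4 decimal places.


Step 1: Compute log-barrier.
ln values: [1.4159, 1.7492, 2.0425, 1.2556, 0.7031]
phi = -(1.4159 + 1.7492 + 2.0425 + 1.2556 + 0.7031) = -7.1663
Step 2: Compute augmented objective.
t*f(x) = 8.65*-7.37 = -63.7505
Total = -63.7505 - 7.1663 = -70.9168


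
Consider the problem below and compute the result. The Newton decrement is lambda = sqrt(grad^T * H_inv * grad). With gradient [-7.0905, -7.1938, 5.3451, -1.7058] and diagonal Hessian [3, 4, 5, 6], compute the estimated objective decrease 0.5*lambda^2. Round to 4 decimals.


Step 1: H is diagonal, so H^(-1) * g = [-2.3635, -1.7985, 1.069, -0.2843].
Step 2: g^T H^(-1) g = sum_i g_i^2 / H_ii
  = (-7.0905)^2/3 + (-7.1938)^2/4 + (5.3451)^2/5 + (-1.7058)^2/6
  = 16.7584 + 12.9377 + 5.714 + 0.485 = 35.8951
Step 3: Objective decrease = 0.5 * g^T H^(-1) g = 17.9475


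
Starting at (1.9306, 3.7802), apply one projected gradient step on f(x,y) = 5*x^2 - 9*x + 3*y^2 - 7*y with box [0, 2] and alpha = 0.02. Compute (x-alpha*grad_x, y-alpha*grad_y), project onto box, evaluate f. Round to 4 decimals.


Step 1: Compute gradient at (1.9306, 3.7802).
grad_x = 2*5*1.9306 - 9 = 10.306
grad_y = 2*3*3.7802 - 7 = 15.6812
Step 2: Gradient step.
x_raw = 1.9306 - 0.02*10.306 = 1.7245
y_raw = 3.7802 - 0.02*15.6812 = 3.4666
Step 3: Project onto [0, 2].
x_proj = clip(1.7245) = 1.7245
y_proj = clip(3.4666) = 2.0
Step 4: Evaluate f.
f(1.7245, 2.0) = -2.6512


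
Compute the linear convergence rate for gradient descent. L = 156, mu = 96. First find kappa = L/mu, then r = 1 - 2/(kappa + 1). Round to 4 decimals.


Step 1: Compute the condition number.
kappa = L/mu = 156/96 = 1.625
Step 2: Compute the convergence rate.
r = 1 - 2/(kappa + 1) = 1 - 2*mu/(L + mu) = (L - mu)/(L + mu) = 60/252 = 0.2381


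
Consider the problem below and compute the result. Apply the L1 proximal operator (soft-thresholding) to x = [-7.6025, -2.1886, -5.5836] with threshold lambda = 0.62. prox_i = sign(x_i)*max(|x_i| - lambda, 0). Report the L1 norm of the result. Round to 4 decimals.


Soft-thresholding with lambda = 0.62:
prox(-7.6025) = sign(-7.6025)*max(|-7.6025| - 0.62, 0) = -6.9825
prox(-2.1886) = sign(-2.1886)*max(|-2.1886| - 0.62, 0) = -1.5686
prox(-5.5836) = sign(-5.5836)*max(|-5.5836| - 0.62, 0) = -4.9636
prox(x) = [-6.9825, -1.5686, -4.9636]
||prox(x)||_1 = 6.9825 + 1.5686 + 4.9636 = 13.5147


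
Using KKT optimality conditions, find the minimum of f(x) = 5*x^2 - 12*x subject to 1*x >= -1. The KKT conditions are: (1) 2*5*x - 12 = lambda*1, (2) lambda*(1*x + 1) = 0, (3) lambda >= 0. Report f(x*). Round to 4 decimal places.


Step 1: Try lambda = 0 (constraint inactive).
Stationarity: 2*5*x - 12 = 0
x* = 12/(2*5) = 1.2
Check constraint: 1*1.2 = 1.2 >= -1 -- satisfied.
Step 2: Compute optimal value.
f(x*) = 5*1.2^2 - 12*1.2 = -7.2


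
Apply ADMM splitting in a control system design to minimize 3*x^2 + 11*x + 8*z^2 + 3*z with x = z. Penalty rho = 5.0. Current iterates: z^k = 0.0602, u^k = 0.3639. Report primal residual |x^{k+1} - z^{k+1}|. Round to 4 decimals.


ADMM iteration with rho = 5.0, z^k = 0.0602, u^k = 0.3639
Step 1: x-update.
Minimize 3*x^2 + 11*x + (5.0/2)*(x - 0.0602 + 0.3639)^2
FOC: (2*3 + 5.0)*x = -11 + 5.0*(0.0602 - 0.3639)
x^{k+1} = -1.138
Step 2: z-update.
Minimize 8*z^2 + 3*z + (5.0/2)*(-1.138 - z + 0.3639)^2
FOC: (2*8 + 5.0)*z = -3 + 5.0*(-1.138 + 0.3639)
z^{k+1} = -0.3272
Step 3: u-update.
u^{k+1} = 0.3639 - 1.138 + 0.3272 = -0.447
Step 4: Primal residual = |-1.138 + 0.3272| = 0.8109


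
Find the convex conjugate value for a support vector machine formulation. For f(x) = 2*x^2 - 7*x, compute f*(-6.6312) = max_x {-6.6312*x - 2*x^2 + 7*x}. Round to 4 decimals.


f*(y) = sup_x {y*x - a*x^2 - b*x} = sup_x {(y-b)*x - a*x^2}
FOC: (y - b) - 2a*x = 0 => x* = (y - b)/(2a)
x* = (-6.6312 + 7)/(2*2) = 0.0922
f*(-6.6312) = (y-b)^2/(4a) = (-6.6312 + 7)^2/(4*2)
= 0.136/8 = 0.017


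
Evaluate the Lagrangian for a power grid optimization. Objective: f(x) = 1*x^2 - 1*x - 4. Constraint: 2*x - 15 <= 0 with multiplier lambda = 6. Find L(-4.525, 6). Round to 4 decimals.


Step 1: Evaluate f(x).
f(-4.525) = 1*(-4.525)^2 - 1*(-4.525) - 4 = 21.0006
Step 2: Evaluate g(x).
g(-4.525) = 2*-4.525 - 15 = -24.05
Step 3: Compute Lagrangian.
L = 21.0006 + 6*-24.05 = -123.2994


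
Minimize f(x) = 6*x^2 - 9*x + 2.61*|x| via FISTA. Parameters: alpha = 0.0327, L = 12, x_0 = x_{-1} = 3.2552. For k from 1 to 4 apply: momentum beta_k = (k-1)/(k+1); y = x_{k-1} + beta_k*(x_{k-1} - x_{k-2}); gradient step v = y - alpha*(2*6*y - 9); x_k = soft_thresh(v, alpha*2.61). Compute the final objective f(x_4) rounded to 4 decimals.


FISTA on f(x) = 6*x^2 - 9*x + 2.61*|x|
L = 12, alpha = 0.0327
Iteration 1: beta = 0.0, y = 3.2552 + 0.0*(3.2552 - 3.2552) = 3.2552
  grad(y) = 30.0624, v = y - alpha*grad = 2.2722
  prox(v) = soft_thresh(2.2722, 0.0853) = 2.1868
Iteration 2: beta = 0.3333, y = 2.1868 + 0.3333*(2.1868 - 3.2552) = 1.8307
  grad(y) = 12.9682, v = y - alpha*grad = 1.4066
  prox(v) = soft_thresh(1.4066, 0.0853) = 1.3213
Iteration 3: beta = 0.5, y = 1.3213 + 0.5*(1.3213 - 2.1868) = 0.8885
  grad(y) = 1.6621, v = y - alpha*grad = 0.8342
  prox(v) = soft_thresh(0.8342, 0.0853) = 0.7488
Iteration 4: beta = 0.6, y = 0.7488 + 0.6*(0.7488 - 1.3213) = 0.4053
  grad(y) = -4.136, v = y - alpha*grad = 0.5406
  prox(v) = soft_thresh(0.5406, 0.0853) = 0.4552
f(x_4) = 6*0.4552^2 - 9*0.4552 + 2.61*|0.4552| = -1.6655


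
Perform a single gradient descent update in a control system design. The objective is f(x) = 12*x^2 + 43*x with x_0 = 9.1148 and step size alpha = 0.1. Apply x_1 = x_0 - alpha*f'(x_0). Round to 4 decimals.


We compute the gradient at x_0 and apply the update.
f'(x) = 24*x + 43
f'(9.1148) = 24*9.1148 + 43 = 261.7552
x_1 = 9.1148 - 0.1*261.7552 = -17.0607


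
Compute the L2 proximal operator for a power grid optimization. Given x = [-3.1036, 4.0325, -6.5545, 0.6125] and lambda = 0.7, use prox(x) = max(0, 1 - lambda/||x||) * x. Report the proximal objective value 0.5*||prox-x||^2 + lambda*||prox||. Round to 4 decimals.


Step 1: Compute ||x||.
||x|| = 8.3205
Step 2: Compute scaling factor.
scale = max(0, 1 - 0.7/8.3205) = 0.9159
Step 3: prox(x) = [-2.8425, 3.6932, -6.0031, 0.561]
||prox(x)|| = 7.6205
Step 4: Proximal objective.
0.5*||prox-x||^2 = 0.245
lambda*||prox|| = 5.3344
Total = 5.5793


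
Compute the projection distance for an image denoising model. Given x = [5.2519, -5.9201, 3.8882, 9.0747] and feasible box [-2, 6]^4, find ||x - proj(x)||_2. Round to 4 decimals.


Project each component onto [-2, 6].
clip(5.2519) = 5.2519, clip(-5.9201) = -2.0, clip(3.8882) = 3.8882, clip(9.0747) = 6.0
Projection = [5.2519, -2.0, 3.8882, 6.0]
Squared diffs: [0.0, 15.3672, 0.0, 9.4538]
Distance = sqrt(24.821) = 4.9821


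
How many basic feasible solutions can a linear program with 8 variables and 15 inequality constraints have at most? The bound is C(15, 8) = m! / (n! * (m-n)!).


Each vertex corresponds to some choice of n active constraints out of m, so the number of vertices is at most C(m, n) = m! / (n!(m-n)!).
m = 15, n = 8
Numerator: 15 * 14 * 13 * 12 * 11 * 10 * 9 * 8
Denominator: 8! = 40320
C(15, 8) = 6435


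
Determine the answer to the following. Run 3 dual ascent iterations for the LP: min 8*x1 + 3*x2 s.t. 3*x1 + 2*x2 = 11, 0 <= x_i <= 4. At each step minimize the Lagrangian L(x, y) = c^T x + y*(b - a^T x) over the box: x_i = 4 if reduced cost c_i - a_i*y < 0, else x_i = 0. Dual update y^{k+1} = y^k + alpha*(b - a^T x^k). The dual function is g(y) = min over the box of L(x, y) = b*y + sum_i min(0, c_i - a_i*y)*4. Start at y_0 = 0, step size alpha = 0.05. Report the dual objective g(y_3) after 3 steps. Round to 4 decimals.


Dual ascent for LP: min 8*x1 + 3*x2, 3*x1 + 2*x2 = 11, 0 <= x_i <= 4
Step 1: y^k = 0.0, reduced costs: (8.0, 3.0)
  x^k = (0.0, 0.0), subgradient = b - a^T x = 11.0
  y^{k+1} = 0.0 + 0.05*11.0 = 0.55
Step 2: y^k = 0.55, reduced costs: (6.35, 1.9)
  x^k = (0.0, 0.0), subgradient = b - a^T x = 11.0
  y^{k+1} = 0.55 + 0.05*11.0 = 1.1
Step 3: y^k = 1.1, reduced costs: (4.7, 0.8)
  x^k = (0.0, 0.0), subgradient = b - a^T x = 11.0
  y^{k+1} = 1.1 + 0.05*11.0 = 1.65
Dual objective at y_3 = 1.65: reduced costs (3.05, -0.3), box minimizer x = (0.0, 4.0)
g(y_3) = b*y + (c1 - a1*y)*x1 + (c2 - a2*y)*x2 = 11*1.65 + 3.05*0.0 + (-0.3)*4.0 = 18.15 + 0.0 - 1.2 = 16.95


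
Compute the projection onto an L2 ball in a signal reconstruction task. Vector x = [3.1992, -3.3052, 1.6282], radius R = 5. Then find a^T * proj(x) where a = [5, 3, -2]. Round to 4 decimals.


Step 1: Compute ||x|| (intermediates to 6 decimals).
||x|| = sqrt(3.1992^2 + (-3.3052)^2 + 1.6282^2) = 4.879576
Step 2: Project.
Since ||x|| <= R, proj = x (no scaling needed).
proj(x) = [3.1992, -3.3052, 1.6282]
Step 3: Dot product.
a^T * proj(x) = 5*3.1992 + 3*(-3.3052) - 2*1.6282 = 2.824
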